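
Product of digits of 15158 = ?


1 × 5 × 1 × 5 × 8 = 200


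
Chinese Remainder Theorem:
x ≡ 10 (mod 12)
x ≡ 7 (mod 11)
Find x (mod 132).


M = 12*11 = 132
M1 = M/12 = 11, M2 = M/11 = 12
M1^(-1) mod 12 = 11, M2^(-1) mod 11 = 1
x = 10*11*11 + 7*12*1 = 1294
1294 mod 132 = 106
Check: 106 mod 12 = 10 ✓, 106 mod 11 = 7 ✓

x ≡ 106 (mod 132)


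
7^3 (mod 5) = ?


7^1 mod 5 = 2
7^2 mod 5 = 4
7^3 mod 5 = 3


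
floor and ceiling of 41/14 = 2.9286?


41/14 = 2.9286
floor = 2
ceil = 3

floor = 2, ceil = 3


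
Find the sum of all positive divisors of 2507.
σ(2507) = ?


Divisors of 2507: 1, 23, 109, 2507
Sum = 1 + 23 + 109 + 2507 = 2640

σ(2507) = 2640


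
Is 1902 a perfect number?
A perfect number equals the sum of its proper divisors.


Proper divisors of 1902: 1, 2, 3, 6, 317, 634, 951
Sum = 1 + 2 + 3 + 6 + 317 + 634 + 951 = 1914

No, 1902 is not perfect (1914 ≠ 1902)


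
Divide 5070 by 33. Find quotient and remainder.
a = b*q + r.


5070 = 33 * 153 + 21
Check: 5049 + 21 = 5070

q = 153, r = 21


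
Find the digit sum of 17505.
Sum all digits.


1 + 7 + 5 + 0 + 5 = 18


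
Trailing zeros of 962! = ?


floor(962/5) = 192
floor(962/25) = 38
floor(962/125) = 7
floor(962/625) = 1
Total = 238

238 trailing zeros


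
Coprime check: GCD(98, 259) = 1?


Euclidean algorithm:
259 = 2 * 98 + 63
98 = 1 * 63 + 35
63 = 1 * 35 + 28
35 = 1 * 28 + 7
28 = 4 * 7 + 0
GCD(98, 259) = 7

No, not coprime (GCD = 7)


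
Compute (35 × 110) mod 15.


35 × 110 = 3850
3850 mod 15 = 10


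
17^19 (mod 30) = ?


17^1 mod 30 = 17
17^2 mod 30 = 19
17^3 mod 30 = 23
17^4 mod 30 = 1
17^5 mod 30 = 17
17^6 mod 30 = 19
17^7 mod 30 = 23
17^8 mod 30 = 1
17^9 mod 30 = 17
17^10 mod 30 = 19
17^11 mod 30 = 23
17^12 mod 30 = 1
17^13 mod 30 = 17
17^14 mod 30 = 19
17^15 mod 30 = 23
17^16 mod 30 = 1
17^17 mod 30 = 17
17^18 mod 30 = 19
17^19 mod 30 = 23


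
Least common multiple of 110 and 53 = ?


GCD(110, 53) = 1
LCM = 110*53/1 = 5830/1 = 5830

LCM = 5830


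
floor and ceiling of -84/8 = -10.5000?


-84/8 = -10.5000
floor = -11
ceil = -10

floor = -11, ceil = -10


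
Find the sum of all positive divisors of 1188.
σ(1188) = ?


Divisors of 1188: 1, 2, 3, 4, 6, 9, 11, 12, 18, 22, 27, 33, 36, 44, 54, 66, 99, 108, 132, 198, 297, 396, 594, 1188
Sum = 1 + 2 + 3 + 4 + 6 + 9 + 11 + 12 + 18 + 22 + 27 + 33 + 36 + 44 + 54 + 66 + 99 + 108 + 132 + 198 + 297 + 396 + 594 + 1188 = 3360

σ(1188) = 3360


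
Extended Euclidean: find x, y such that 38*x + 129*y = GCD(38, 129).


Tabular extended Euclidean (each row: r = 38*s + 129*t):
r=38, s=1, t=0
r=129, s=0, t=1
q=0: r=38, s=1, t=0   [38*(1) + 129*(0) = 38]
q=3: r=15, s=-3, t=1   [38*(-3) + 129*(1) = 15]
q=2: r=8, s=7, t=-2   [38*(7) + 129*(-2) = 8]
q=1: r=7, s=-10, t=3   [38*(-10) + 129*(3) = 7]
q=1: r=1, s=17, t=-5   [38*(17) + 129*(-5) = 1]
q=7: r=0, s=-129, t=38   [38*(-129) + 129*(38) = 0]
GCD = 1; from the row with r=1: x=17, y=-5
Check: 38*(17) + 129*(-5) = 646 - 645 = 1

GCD = 1, x = 17, y = -5


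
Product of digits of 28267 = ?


2 × 8 × 2 × 6 × 7 = 1344


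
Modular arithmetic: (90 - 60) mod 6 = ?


90 - 60 = 30
30 mod 6 = 0


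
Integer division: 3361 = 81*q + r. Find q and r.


3361 = 81 * 41 + 40
Check: 3321 + 40 = 3361

q = 41, r = 40


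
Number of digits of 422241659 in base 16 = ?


422241659 in base 16 = 192AE57B
Number of digits = 8

8 digits (base 16)


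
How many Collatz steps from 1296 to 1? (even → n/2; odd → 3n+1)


1296 → 648 → 324 → 162 → 81 → 244 → 122 → 61 → 184 → 92 → 46 → 23 → 70 → 35 → 106 → 53 → 160 → 80 → 40 → 20 → 10 → 5 → 16 → 8 → 4 → 2 → 1
Total steps = 26

26 steps


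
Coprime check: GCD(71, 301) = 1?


Euclidean algorithm:
301 = 4 * 71 + 17
71 = 4 * 17 + 3
17 = 5 * 3 + 2
3 = 1 * 2 + 1
2 = 2 * 1 + 0
GCD(71, 301) = 1

Yes, coprime (GCD = 1)


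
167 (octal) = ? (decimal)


167 (base 8) = 119 (decimal)
119 (decimal) = 119 (base 10)


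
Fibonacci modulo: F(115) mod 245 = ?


F(k) mod 245 for k=1..115:
1, 1, 2, 3, 5, 8, 13, 21, 34, 55, 89, 144, 233, 132, 120, 7, 127, 134, 16, 150, 166, 71, 237, 63, 55, 118, 173, 46, 219, 20, 239, 14, 8, 22, 30, 52, 82, 134, 216, 105, 76, 181, 12, 193, 205, 153, 113, 21, 134, 155, 44, 199, 243, 197, 195, 147, 97, 244, 96, 95, 191, 41, 232, 28, 15, 43, 58, 101, 159, 15, 174, 189, 118, 62, 180, 242, 177, 174, 106, 35, 141, 176, 72, 3, 75, 78, 153, 231, 139, 125, 19, 144, 163, 62, 225, 42, 22, 64, 86, 150, 236, 141, 132, 28, 160, 188, 103, 46, 149, 195, 99, 49, 148, 197, 100
F(115) mod 245 = 100


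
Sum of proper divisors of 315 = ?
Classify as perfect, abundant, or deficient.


Proper divisors: 1, 3, 5, 7, 9, 15, 21, 35, 45, 63, 105
Sum = 1 + 3 + 5 + 7 + 9 + 15 + 21 + 35 + 45 + 63 + 105 = 309
309 < 315 → deficient

s(315) = 309 (deficient)


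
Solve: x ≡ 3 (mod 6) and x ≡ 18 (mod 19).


M = 6*19 = 114
M1 = M/6 = 19, M2 = M/19 = 6
M1^(-1) mod 6 = 1, M2^(-1) mod 19 = 16
x = 3*19*1 + 18*6*16 = 1785
1785 mod 114 = 75
Check: 75 mod 6 = 3 ✓, 75 mod 19 = 18 ✓

x ≡ 75 (mod 114)


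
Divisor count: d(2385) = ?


2385 = 3^2 × 5^1 × 53^1
d(2385) = (2+1) × (1+1) × (1+1) = 12

12 divisors


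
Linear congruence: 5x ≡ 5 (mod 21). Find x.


GCD(5, 21) = 1, unique solution
a^(-1) mod 21 = 17
x = 17 * 5 mod 21 = 1

x ≡ 1 (mod 21)


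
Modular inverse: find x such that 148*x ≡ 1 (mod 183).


Use the extended Euclidean algorithm on (183, 148); each row r = 183*s + 148*t:
r=183, s=1, t=0
r=148, s=0, t=1
q=1: r=35, s=1, t=-1   [183*(1) + 148*(-1) = 35]
q=4: r=8, s=-4, t=5   [183*(-4) + 148*(5) = 8]
q=4: r=3, s=17, t=-21   [183*(17) + 148*(-21) = 3]
q=2: r=2, s=-38, t=47   [183*(-38) + 148*(47) = 2]
q=1: r=1, s=55, t=-68   [183*(55) + 148*(-68) = 1]
q=2: r=0, s=-148, t=183   [183*(-148) + 148*(183) = 0]
GCD = 1 with t = -68, so 148*(-68) ≡ 1 (mod 183)
Inverse = -68 mod 183 = 115
Check: 148 * 115 = 17020 ≡ 1 (mod 183)

148^(-1) ≡ 115 (mod 183)


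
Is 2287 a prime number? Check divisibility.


Check divisors up to sqrt(2287) = 47.8226
No divisors found.
2287 is prime.

Yes, 2287 is prime


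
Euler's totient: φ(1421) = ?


1421 = 7^2 × 29
Prime factors: 7, 29
φ(1421) = 1421 × (1-1/7) × (1-1/29)
= 1421 × 6/7 × 28/29 = 1176

φ(1421) = 1176


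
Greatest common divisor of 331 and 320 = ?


331 = 1 * 320 + 11
320 = 29 * 11 + 1
11 = 11 * 1 + 0
GCD = 1


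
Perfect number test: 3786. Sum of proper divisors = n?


Proper divisors of 3786: 1, 2, 3, 6, 631, 1262, 1893
Sum = 1 + 2 + 3 + 6 + 631 + 1262 + 1893 = 3798

No, 3786 is not perfect (3798 ≠ 3786)


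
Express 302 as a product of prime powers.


302 / 2 = 151
151 / 151 = 1
302 = 2 × 151


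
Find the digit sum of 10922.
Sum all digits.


1 + 0 + 9 + 2 + 2 = 14


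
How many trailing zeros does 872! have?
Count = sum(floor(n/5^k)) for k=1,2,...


floor(872/5) = 174
floor(872/25) = 34
floor(872/125) = 6
floor(872/625) = 1
Total = 215

215 trailing zeros


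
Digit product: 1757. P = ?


1 × 7 × 5 × 7 = 245


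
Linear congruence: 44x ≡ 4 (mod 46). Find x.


GCD(44, 46) = 2 divides 4
Divide: 22x ≡ 2 (mod 23)
x ≡ 21 (mod 23)


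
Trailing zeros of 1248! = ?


floor(1248/5) = 249
floor(1248/25) = 49
floor(1248/125) = 9
floor(1248/625) = 1
Total = 308

308 trailing zeros


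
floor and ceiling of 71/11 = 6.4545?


71/11 = 6.4545
floor = 6
ceil = 7

floor = 6, ceil = 7


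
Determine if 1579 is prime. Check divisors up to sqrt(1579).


Check divisors up to sqrt(1579) = 39.7366
No divisors found.
1579 is prime.

Yes, 1579 is prime


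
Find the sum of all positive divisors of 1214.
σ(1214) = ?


Divisors of 1214: 1, 2, 607, 1214
Sum = 1 + 2 + 607 + 1214 = 1824

σ(1214) = 1824


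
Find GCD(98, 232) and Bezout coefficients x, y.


Tabular extended Euclidean (each row: r = 98*s + 232*t):
r=98, s=1, t=0
r=232, s=0, t=1
q=0: r=98, s=1, t=0   [98*(1) + 232*(0) = 98]
q=2: r=36, s=-2, t=1   [98*(-2) + 232*(1) = 36]
q=2: r=26, s=5, t=-2   [98*(5) + 232*(-2) = 26]
q=1: r=10, s=-7, t=3   [98*(-7) + 232*(3) = 10]
q=2: r=6, s=19, t=-8   [98*(19) + 232*(-8) = 6]
q=1: r=4, s=-26, t=11   [98*(-26) + 232*(11) = 4]
q=1: r=2, s=45, t=-19   [98*(45) + 232*(-19) = 2]
q=2: r=0, s=-116, t=49   [98*(-116) + 232*(49) = 0]
GCD = 2; from the row with r=2: x=45, y=-19
Check: 98*(45) + 232*(-19) = 4410 - 4408 = 2

GCD = 2, x = 45, y = -19


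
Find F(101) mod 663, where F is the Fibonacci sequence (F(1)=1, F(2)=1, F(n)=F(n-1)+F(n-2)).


F(k) mod 663 for k=1..101:
1, 1, 2, 3, 5, 8, 13, 21, 34, 55, 89, 144, 233, 377, 610, 324, 271, 595, 203, 135, 338, 473, 148, 621, 106, 64, 170, 234, 404, 638, 379, 354, 70, 424, 494, 255, 86, 341, 427, 105, 532, 637, 506, 480, 323, 140, 463, 603, 403, 343, 83, 426, 509, 272, 118, 390, 508, 235, 80, 315, 395, 47, 442, 489, 268, 94, 362, 456, 155, 611, 103, 51, 154, 205, 359, 564, 260, 161, 421, 582, 340, 259, 599, 195, 131, 326, 457, 120, 577, 34, 611, 645, 593, 575, 505, 417, 259, 13, 272, 285, 557
F(101) mod 663 = 557


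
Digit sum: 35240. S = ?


3 + 5 + 2 + 4 + 0 = 14


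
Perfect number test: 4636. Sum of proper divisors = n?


Proper divisors of 4636: 1, 2, 4, 19, 38, 61, 76, 122, 244, 1159, 2318
Sum = 1 + 2 + 4 + 19 + 38 + 61 + 76 + 122 + 244 + 1159 + 2318 = 4044

No, 4636 is not perfect (4044 ≠ 4636)


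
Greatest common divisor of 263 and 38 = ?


263 = 6 * 38 + 35
38 = 1 * 35 + 3
35 = 11 * 3 + 2
3 = 1 * 2 + 1
2 = 2 * 1 + 0
GCD = 1


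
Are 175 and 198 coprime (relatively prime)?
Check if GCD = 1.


Euclidean algorithm:
198 = 1 * 175 + 23
175 = 7 * 23 + 14
23 = 1 * 14 + 9
14 = 1 * 9 + 5
9 = 1 * 5 + 4
5 = 1 * 4 + 1
4 = 4 * 1 + 0
GCD(175, 198) = 1

Yes, coprime (GCD = 1)


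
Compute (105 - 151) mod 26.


105 - 151 = -46
-46 mod 26 = 6


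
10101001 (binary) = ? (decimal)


10101001 (base 2) = 169 (decimal)
169 (decimal) = 169 (base 10)


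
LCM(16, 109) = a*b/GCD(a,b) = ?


GCD(16, 109) = 1
LCM = 16*109/1 = 1744/1 = 1744

LCM = 1744


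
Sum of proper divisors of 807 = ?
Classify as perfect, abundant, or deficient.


Proper divisors: 1, 3, 269
Sum = 1 + 3 + 269 = 273
273 < 807 → deficient

s(807) = 273 (deficient)


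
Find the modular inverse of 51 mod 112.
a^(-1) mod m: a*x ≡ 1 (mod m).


Use the extended Euclidean algorithm on (112, 51); each row r = 112*s + 51*t:
r=112, s=1, t=0
r=51, s=0, t=1
q=2: r=10, s=1, t=-2   [112*(1) + 51*(-2) = 10]
q=5: r=1, s=-5, t=11   [112*(-5) + 51*(11) = 1]
q=10: r=0, s=51, t=-112   [112*(51) + 51*(-112) = 0]
GCD = 1 with t = 11, so 51*(11) ≡ 1 (mod 112)
Inverse = 11 mod 112 = 11
Check: 51 * 11 = 561 ≡ 1 (mod 112)

51^(-1) ≡ 11 (mod 112)


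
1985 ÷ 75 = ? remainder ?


1985 = 75 * 26 + 35
Check: 1950 + 35 = 1985

q = 26, r = 35


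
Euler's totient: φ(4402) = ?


4402 = 2 × 31 × 71
Prime factors: 2, 31, 71
φ(4402) = 4402 × (1-1/2) × (1-1/31) × (1-1/71)
= 4402 × 1/2 × 30/31 × 70/71 = 2100

φ(4402) = 2100


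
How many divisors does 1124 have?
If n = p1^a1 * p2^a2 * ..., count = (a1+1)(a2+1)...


1124 = 2^2 × 281^1
d(1124) = (2+1) × (1+1) = 6

6 divisors


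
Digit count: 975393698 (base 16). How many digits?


975393698 in base 16 = 3A2353A2
Number of digits = 8

8 digits (base 16)


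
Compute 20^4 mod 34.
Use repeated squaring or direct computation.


20^1 mod 34 = 20
20^2 mod 34 = 26
20^3 mod 34 = 10
20^4 mod 34 = 30


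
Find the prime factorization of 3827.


3827 / 43 = 89
89 / 89 = 1
3827 = 43 × 89


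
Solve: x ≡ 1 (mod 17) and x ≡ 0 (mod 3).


M = 17*3 = 51
M1 = M/17 = 3, M2 = M/3 = 17
M1^(-1) mod 17 = 6, M2^(-1) mod 3 = 2
x = 1*3*6 + 0*17*2 = 18
18 mod 51 = 18
Check: 18 mod 17 = 1 ✓, 18 mod 3 = 0 ✓

x ≡ 18 (mod 51)


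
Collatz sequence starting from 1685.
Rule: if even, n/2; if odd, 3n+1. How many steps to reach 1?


1685 → 5056 → 2528 → 1264 → 632 → 316 → 158 → 79 → 238 → 119 → 358 → 179 → 538 → 269 → 808 → 404 → 202 → 101 → 304 → 152 → 76 → 38 → 19 → 58 → 29 → 88 → 44 → 22 → 11 → 34 → 17 → 52 → 26 → 13 → 40 → 20 → 10 → 5 → 16 → 8 → 4 → 2 → 1
Total steps = 42

42 steps


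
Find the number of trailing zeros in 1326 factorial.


floor(1326/5) = 265
floor(1326/25) = 53
floor(1326/125) = 10
floor(1326/625) = 2
Total = 330

330 trailing zeros


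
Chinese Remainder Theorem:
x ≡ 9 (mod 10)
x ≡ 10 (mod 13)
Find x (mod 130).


M = 10*13 = 130
M1 = M/10 = 13, M2 = M/13 = 10
M1^(-1) mod 10 = 7, M2^(-1) mod 13 = 4
x = 9*13*7 + 10*10*4 = 1219
1219 mod 130 = 49
Check: 49 mod 10 = 9 ✓, 49 mod 13 = 10 ✓

x ≡ 49 (mod 130)


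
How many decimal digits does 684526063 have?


684526063 has 9 digits in base 10
floor(log10(684526063)) + 1 = floor(8.8354) + 1 = 9

9 digits (base 10)


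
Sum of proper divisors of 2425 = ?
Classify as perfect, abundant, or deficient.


Proper divisors: 1, 5, 25, 97, 485
Sum = 1 + 5 + 25 + 97 + 485 = 613
613 < 2425 → deficient

s(2425) = 613 (deficient)


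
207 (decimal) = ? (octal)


207 (base 10) = 207 (decimal)
207 (decimal) = 317 (base 8)


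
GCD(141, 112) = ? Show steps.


141 = 1 * 112 + 29
112 = 3 * 29 + 25
29 = 1 * 25 + 4
25 = 6 * 4 + 1
4 = 4 * 1 + 0
GCD = 1


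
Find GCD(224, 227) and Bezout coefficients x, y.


Tabular extended Euclidean (each row: r = 224*s + 227*t):
r=224, s=1, t=0
r=227, s=0, t=1
q=0: r=224, s=1, t=0   [224*(1) + 227*(0) = 224]
q=1: r=3, s=-1, t=1   [224*(-1) + 227*(1) = 3]
q=74: r=2, s=75, t=-74   [224*(75) + 227*(-74) = 2]
q=1: r=1, s=-76, t=75   [224*(-76) + 227*(75) = 1]
q=2: r=0, s=227, t=-224   [224*(227) + 227*(-224) = 0]
GCD = 1; from the row with r=1: x=-76, y=75
Check: 224*(-76) + 227*(75) = -17024 + 17025 = 1

GCD = 1, x = -76, y = 75


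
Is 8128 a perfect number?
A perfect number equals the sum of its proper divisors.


Proper divisors of 8128: 1, 2, 4, 8, 16, 32, 64, 127, 254, 508, 1016, 2032, 4064
Sum = 1 + 2 + 4 + 8 + 16 + 32 + 64 + 127 + 254 + 508 + 1016 + 2032 + 4064 = 8128

Yes, 8128 is perfect (8128 = 8128)


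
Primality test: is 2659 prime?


Check divisors up to sqrt(2659) = 51.5655
No divisors found.
2659 is prime.

Yes, 2659 is prime


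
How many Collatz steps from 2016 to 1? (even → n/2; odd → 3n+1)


2016 → 1008 → 504 → 252 → 126 → 63 → 190 → 95 → 286 → 143 → 430 → 215 → 646 → 323 → 970 → 485 → 1456 → 728 → 364 → 182 → 91 → 274 → 137 → 412 → 206 → 103 → 310 → 155 → 466 → 233 → 700 → 350 → 175 → 526 → 263 → 790 → 395 → 1186 → 593 → 1780 → 890 → 445 → 1336 → 668 → 334 → 167 → 502 → 251 → 754 → 377 → 1132 → 566 → 283 → 850 → 425 → 1276 → 638 → 319 → 958 → 479 → 1438 → 719 → 2158 → 1079 → 3238 → 1619 → 4858 → 2429 → 7288 → 3644 → 1822 → 911 → 2734 → 1367 → 4102 → 2051 → 6154 → 3077 → 9232 → 4616 → 2308 → 1154 → 577 → 1732 → 866 → 433 → 1300 → 650 → 325 → 976 → 488 → 244 → 122 → 61 → 184 → 92 → 46 → 23 → 70 → 35 → 106 → 53 → 160 → 80 → 40 → 20 → 10 → 5 → 16 → 8 → 4 → 2 → 1
Total steps = 112

112 steps


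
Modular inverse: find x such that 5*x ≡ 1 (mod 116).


Use the extended Euclidean algorithm on (116, 5); each row r = 116*s + 5*t:
r=116, s=1, t=0
r=5, s=0, t=1
q=23: r=1, s=1, t=-23   [116*(1) + 5*(-23) = 1]
q=5: r=0, s=-5, t=116   [116*(-5) + 5*(116) = 0]
GCD = 1 with t = -23, so 5*(-23) ≡ 1 (mod 116)
Inverse = -23 mod 116 = 93
Check: 5 * 93 = 465 ≡ 1 (mod 116)

5^(-1) ≡ 93 (mod 116)


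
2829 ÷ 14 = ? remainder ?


2829 = 14 * 202 + 1
Check: 2828 + 1 = 2829

q = 202, r = 1


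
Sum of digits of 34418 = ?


3 + 4 + 4 + 1 + 8 = 20


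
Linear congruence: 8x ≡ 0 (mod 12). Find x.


GCD(8, 12) = 4 divides 0
Divide: 2x ≡ 0 (mod 3)
x ≡ 0 (mod 3)


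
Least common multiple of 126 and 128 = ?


GCD(126, 128) = 2
LCM = 126*128/2 = 16128/2 = 8064

LCM = 8064


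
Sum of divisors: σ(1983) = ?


Divisors of 1983: 1, 3, 661, 1983
Sum = 1 + 3 + 661 + 1983 = 2648

σ(1983) = 2648


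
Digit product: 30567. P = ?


3 × 0 × 5 × 6 × 7 = 0


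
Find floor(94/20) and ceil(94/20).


94/20 = 4.7000
floor = 4
ceil = 5

floor = 4, ceil = 5


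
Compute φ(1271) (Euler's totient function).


1271 = 31 × 41
Prime factors: 31, 41
φ(1271) = 1271 × (1-1/31) × (1-1/41)
= 1271 × 30/31 × 40/41 = 1200

φ(1271) = 1200


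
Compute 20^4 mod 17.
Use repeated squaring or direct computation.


20^1 mod 17 = 3
20^2 mod 17 = 9
20^3 mod 17 = 10
20^4 mod 17 = 13


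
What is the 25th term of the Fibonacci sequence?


Sequence: 1, 1, 2, 3, 5, 8, 13, 21, 34, 55, 89, 144, 233, 377, 610, 987, 1597, 2584, 4181, 6765, 10946, 17711, 28657, 46368, 75025
F(25) = 75025


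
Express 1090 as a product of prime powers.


1090 / 2 = 545
545 / 5 = 109
109 / 109 = 1
1090 = 2 × 5 × 109


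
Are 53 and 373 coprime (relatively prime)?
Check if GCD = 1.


Euclidean algorithm:
373 = 7 * 53 + 2
53 = 26 * 2 + 1
2 = 2 * 1 + 0
GCD(53, 373) = 1

Yes, coprime (GCD = 1)


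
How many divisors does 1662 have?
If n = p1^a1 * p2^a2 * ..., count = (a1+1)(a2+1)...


1662 = 2^1 × 3^1 × 277^1
d(1662) = (1+1) × (1+1) × (1+1) = 8

8 divisors


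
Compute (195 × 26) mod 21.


195 × 26 = 5070
5070 mod 21 = 9


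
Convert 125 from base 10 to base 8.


125 (base 10) = 125 (decimal)
125 (decimal) = 175 (base 8)


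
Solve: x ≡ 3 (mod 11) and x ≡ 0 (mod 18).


M = 11*18 = 198
M1 = M/11 = 18, M2 = M/18 = 11
M1^(-1) mod 11 = 8, M2^(-1) mod 18 = 5
x = 3*18*8 + 0*11*5 = 432
432 mod 198 = 36
Check: 36 mod 11 = 3 ✓, 36 mod 18 = 0 ✓

x ≡ 36 (mod 198)


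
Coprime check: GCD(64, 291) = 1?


Euclidean algorithm:
291 = 4 * 64 + 35
64 = 1 * 35 + 29
35 = 1 * 29 + 6
29 = 4 * 6 + 5
6 = 1 * 5 + 1
5 = 5 * 1 + 0
GCD(64, 291) = 1

Yes, coprime (GCD = 1)


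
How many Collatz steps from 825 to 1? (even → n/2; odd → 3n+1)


825 → 2476 → 1238 → 619 → 1858 → 929 → 2788 → 1394 → 697 → 2092 → 1046 → 523 → 1570 → 785 → 2356 → 1178 → 589 → 1768 → 884 → 442 → 221 → 664 → 332 → 166 → 83 → 250 → 125 → 376 → 188 → 94 → 47 → 142 → 71 → 214 → 107 → 322 → 161 → 484 → 242 → 121 → 364 → 182 → 91 → 274 → 137 → 412 → 206 → 103 → 310 → 155 → 466 → 233 → 700 → 350 → 175 → 526 → 263 → 790 → 395 → 1186 → 593 → 1780 → 890 → 445 → 1336 → 668 → 334 → 167 → 502 → 251 → 754 → 377 → 1132 → 566 → 283 → 850 → 425 → 1276 → 638 → 319 → 958 → 479 → 1438 → 719 → 2158 → 1079 → 3238 → 1619 → 4858 → 2429 → 7288 → 3644 → 1822 → 911 → 2734 → 1367 → 4102 → 2051 → 6154 → 3077 → 9232 → 4616 → 2308 → 1154 → 577 → 1732 → 866 → 433 → 1300 → 650 → 325 → 976 → 488 → 244 → 122 → 61 → 184 → 92 → 46 → 23 → 70 → 35 → 106 → 53 → 160 → 80 → 40 → 20 → 10 → 5 → 16 → 8 → 4 → 2 → 1
Total steps = 134

134 steps


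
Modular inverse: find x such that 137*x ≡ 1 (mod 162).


Use the extended Euclidean algorithm on (162, 137); each row r = 162*s + 137*t:
r=162, s=1, t=0
r=137, s=0, t=1
q=1: r=25, s=1, t=-1   [162*(1) + 137*(-1) = 25]
q=5: r=12, s=-5, t=6   [162*(-5) + 137*(6) = 12]
q=2: r=1, s=11, t=-13   [162*(11) + 137*(-13) = 1]
q=12: r=0, s=-137, t=162   [162*(-137) + 137*(162) = 0]
GCD = 1 with t = -13, so 137*(-13) ≡ 1 (mod 162)
Inverse = -13 mod 162 = 149
Check: 137 * 149 = 20413 ≡ 1 (mod 162)

137^(-1) ≡ 149 (mod 162)


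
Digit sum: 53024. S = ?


5 + 3 + 0 + 2 + 4 = 14


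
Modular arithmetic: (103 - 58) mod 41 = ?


103 - 58 = 45
45 mod 41 = 4


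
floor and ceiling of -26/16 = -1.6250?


-26/16 = -1.6250
floor = -2
ceil = -1

floor = -2, ceil = -1


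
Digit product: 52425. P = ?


5 × 2 × 4 × 2 × 5 = 400


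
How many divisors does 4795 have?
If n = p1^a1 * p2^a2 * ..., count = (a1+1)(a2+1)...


4795 = 5^1 × 7^1 × 137^1
d(4795) = (1+1) × (1+1) × (1+1) = 8

8 divisors


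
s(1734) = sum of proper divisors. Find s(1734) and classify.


Proper divisors: 1, 2, 3, 6, 17, 34, 51, 102, 289, 578, 867
Sum = 1 + 2 + 3 + 6 + 17 + 34 + 51 + 102 + 289 + 578 + 867 = 1950
1950 > 1734 → abundant

s(1734) = 1950 (abundant)


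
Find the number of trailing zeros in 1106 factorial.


floor(1106/5) = 221
floor(1106/25) = 44
floor(1106/125) = 8
floor(1106/625) = 1
Total = 274

274 trailing zeros


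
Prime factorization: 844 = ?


844 / 2 = 422
422 / 2 = 211
211 / 211 = 1
844 = 2^2 × 211


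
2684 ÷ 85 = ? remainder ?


2684 = 85 * 31 + 49
Check: 2635 + 49 = 2684

q = 31, r = 49


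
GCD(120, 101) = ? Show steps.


120 = 1 * 101 + 19
101 = 5 * 19 + 6
19 = 3 * 6 + 1
6 = 6 * 1 + 0
GCD = 1


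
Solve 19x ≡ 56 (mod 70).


GCD(19, 70) = 1, unique solution
a^(-1) mod 70 = 59
x = 59 * 56 mod 70 = 14

x ≡ 14 (mod 70)


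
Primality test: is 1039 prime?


Check divisors up to sqrt(1039) = 32.2335
No divisors found.
1039 is prime.

Yes, 1039 is prime


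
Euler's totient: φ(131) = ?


131 = 131
Prime factors: 131
φ(131) = 131 × (1-1/131)
= 131 × 130/131 = 130

φ(131) = 130


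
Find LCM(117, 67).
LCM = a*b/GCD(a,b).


GCD(117, 67) = 1
LCM = 117*67/1 = 7839/1 = 7839

LCM = 7839


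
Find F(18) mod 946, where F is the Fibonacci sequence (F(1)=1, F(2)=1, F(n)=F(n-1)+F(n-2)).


F(k) mod 946 for k=1..18:
1, 1, 2, 3, 5, 8, 13, 21, 34, 55, 89, 144, 233, 377, 610, 41, 651, 692
F(18) mod 946 = 692


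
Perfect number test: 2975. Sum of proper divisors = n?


Proper divisors of 2975: 1, 5, 7, 17, 25, 35, 85, 119, 175, 425, 595
Sum = 1 + 5 + 7 + 17 + 25 + 35 + 85 + 119 + 175 + 425 + 595 = 1489

No, 2975 is not perfect (1489 ≠ 2975)


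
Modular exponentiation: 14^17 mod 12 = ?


14^1 mod 12 = 2
14^2 mod 12 = 4
14^3 mod 12 = 8
14^4 mod 12 = 4
14^5 mod 12 = 8
14^6 mod 12 = 4
14^7 mod 12 = 8
14^8 mod 12 = 4
14^9 mod 12 = 8
14^10 mod 12 = 4
14^11 mod 12 = 8
14^12 mod 12 = 4
14^13 mod 12 = 8
14^14 mod 12 = 4
14^15 mod 12 = 8
14^16 mod 12 = 4
14^17 mod 12 = 8


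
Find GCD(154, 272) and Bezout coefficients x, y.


Tabular extended Euclidean (each row: r = 154*s + 272*t):
r=154, s=1, t=0
r=272, s=0, t=1
q=0: r=154, s=1, t=0   [154*(1) + 272*(0) = 154]
q=1: r=118, s=-1, t=1   [154*(-1) + 272*(1) = 118]
q=1: r=36, s=2, t=-1   [154*(2) + 272*(-1) = 36]
q=3: r=10, s=-7, t=4   [154*(-7) + 272*(4) = 10]
q=3: r=6, s=23, t=-13   [154*(23) + 272*(-13) = 6]
q=1: r=4, s=-30, t=17   [154*(-30) + 272*(17) = 4]
q=1: r=2, s=53, t=-30   [154*(53) + 272*(-30) = 2]
q=2: r=0, s=-136, t=77   [154*(-136) + 272*(77) = 0]
GCD = 2; from the row with r=2: x=53, y=-30
Check: 154*(53) + 272*(-30) = 8162 - 8160 = 2

GCD = 2, x = 53, y = -30


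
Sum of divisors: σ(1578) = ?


Divisors of 1578: 1, 2, 3, 6, 263, 526, 789, 1578
Sum = 1 + 2 + 3 + 6 + 263 + 526 + 789 + 1578 = 3168

σ(1578) = 3168


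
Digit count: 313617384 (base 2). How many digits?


313617384 in base 2 = 10010101100010110101111101000
Number of digits = 29

29 digits (base 2)


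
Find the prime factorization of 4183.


4183 / 47 = 89
89 / 89 = 1
4183 = 47 × 89


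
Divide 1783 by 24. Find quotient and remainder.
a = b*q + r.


1783 = 24 * 74 + 7
Check: 1776 + 7 = 1783

q = 74, r = 7


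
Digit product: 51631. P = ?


5 × 1 × 6 × 3 × 1 = 90


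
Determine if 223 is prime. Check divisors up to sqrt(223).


Check divisors up to sqrt(223) = 14.9332
No divisors found.
223 is prime.

Yes, 223 is prime


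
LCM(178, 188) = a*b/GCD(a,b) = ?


GCD(178, 188) = 2
LCM = 178*188/2 = 33464/2 = 16732

LCM = 16732


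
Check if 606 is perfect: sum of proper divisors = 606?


Proper divisors of 606: 1, 2, 3, 6, 101, 202, 303
Sum = 1 + 2 + 3 + 6 + 101 + 202 + 303 = 618

No, 606 is not perfect (618 ≠ 606)


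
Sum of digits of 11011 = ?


1 + 1 + 0 + 1 + 1 = 4


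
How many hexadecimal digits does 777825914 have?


777825914 in base 16 = 2E5CAE7A
Number of digits = 8

8 digits (base 16)


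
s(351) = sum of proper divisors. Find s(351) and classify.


Proper divisors: 1, 3, 9, 13, 27, 39, 117
Sum = 1 + 3 + 9 + 13 + 27 + 39 + 117 = 209
209 < 351 → deficient

s(351) = 209 (deficient)


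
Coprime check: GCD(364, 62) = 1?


Euclidean algorithm:
364 = 5 * 62 + 54
62 = 1 * 54 + 8
54 = 6 * 8 + 6
8 = 1 * 6 + 2
6 = 3 * 2 + 0
GCD(364, 62) = 2

No, not coprime (GCD = 2)


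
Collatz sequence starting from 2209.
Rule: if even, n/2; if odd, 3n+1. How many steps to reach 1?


2209 → 6628 → 3314 → 1657 → 4972 → 2486 → 1243 → 3730 → 1865 → 5596 → 2798 → 1399 → 4198 → 2099 → 6298 → 3149 → 9448 → 4724 → 2362 → 1181 → 3544 → 1772 → 886 → 443 → 1330 → 665 → 1996 → 998 → 499 → 1498 → 749 → 2248 → 1124 → 562 → 281 → 844 → 422 → 211 → 634 → 317 → 952 → 476 → 238 → 119 → 358 → 179 → 538 → 269 → 808 → 404 → 202 → 101 → 304 → 152 → 76 → 38 → 19 → 58 → 29 → 88 → 44 → 22 → 11 → 34 → 17 → 52 → 26 → 13 → 40 → 20 → 10 → 5 → 16 → 8 → 4 → 2 → 1
Total steps = 76

76 steps


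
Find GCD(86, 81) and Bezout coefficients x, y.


Tabular extended Euclidean (each row: r = 86*s + 81*t):
r=86, s=1, t=0
r=81, s=0, t=1
q=1: r=5, s=1, t=-1   [86*(1) + 81*(-1) = 5]
q=16: r=1, s=-16, t=17   [86*(-16) + 81*(17) = 1]
q=5: r=0, s=81, t=-86   [86*(81) + 81*(-86) = 0]
GCD = 1; from the row with r=1: x=-16, y=17
Check: 86*(-16) + 81*(17) = -1376 + 1377 = 1

GCD = 1, x = -16, y = 17


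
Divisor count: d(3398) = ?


3398 = 2^1 × 1699^1
d(3398) = (1+1) × (1+1) = 4

4 divisors


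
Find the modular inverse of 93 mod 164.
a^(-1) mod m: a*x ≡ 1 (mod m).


Use the extended Euclidean algorithm on (164, 93); each row r = 164*s + 93*t:
r=164, s=1, t=0
r=93, s=0, t=1
q=1: r=71, s=1, t=-1   [164*(1) + 93*(-1) = 71]
q=1: r=22, s=-1, t=2   [164*(-1) + 93*(2) = 22]
q=3: r=5, s=4, t=-7   [164*(4) + 93*(-7) = 5]
q=4: r=2, s=-17, t=30   [164*(-17) + 93*(30) = 2]
q=2: r=1, s=38, t=-67   [164*(38) + 93*(-67) = 1]
q=2: r=0, s=-93, t=164   [164*(-93) + 93*(164) = 0]
GCD = 1 with t = -67, so 93*(-67) ≡ 1 (mod 164)
Inverse = -67 mod 164 = 97
Check: 93 * 97 = 9021 ≡ 1 (mod 164)

93^(-1) ≡ 97 (mod 164)


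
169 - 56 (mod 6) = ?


169 - 56 = 113
113 mod 6 = 5


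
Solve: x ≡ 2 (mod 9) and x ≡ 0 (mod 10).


M = 9*10 = 90
M1 = M/9 = 10, M2 = M/10 = 9
M1^(-1) mod 9 = 1, M2^(-1) mod 10 = 9
x = 2*10*1 + 0*9*9 = 20
20 mod 90 = 20
Check: 20 mod 9 = 2 ✓, 20 mod 10 = 0 ✓

x ≡ 20 (mod 90)


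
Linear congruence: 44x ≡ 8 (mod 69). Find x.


GCD(44, 69) = 1, unique solution
a^(-1) mod 69 = 11
x = 11 * 8 mod 69 = 19

x ≡ 19 (mod 69)


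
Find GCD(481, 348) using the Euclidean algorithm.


481 = 1 * 348 + 133
348 = 2 * 133 + 82
133 = 1 * 82 + 51
82 = 1 * 51 + 31
51 = 1 * 31 + 20
31 = 1 * 20 + 11
20 = 1 * 11 + 9
11 = 1 * 9 + 2
9 = 4 * 2 + 1
2 = 2 * 1 + 0
GCD = 1


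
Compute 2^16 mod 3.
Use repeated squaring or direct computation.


2^1 mod 3 = 2
2^2 mod 3 = 1
2^3 mod 3 = 2
2^4 mod 3 = 1
2^5 mod 3 = 2
2^6 mod 3 = 1
2^7 mod 3 = 2
2^8 mod 3 = 1
2^9 mod 3 = 2
2^10 mod 3 = 1
2^11 mod 3 = 2
2^12 mod 3 = 1
2^13 mod 3 = 2
2^14 mod 3 = 1
2^15 mod 3 = 2
2^16 mod 3 = 1


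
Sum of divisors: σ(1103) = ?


Divisors of 1103: 1, 1103
Sum = 1 + 1103 = 1104

σ(1103) = 1104


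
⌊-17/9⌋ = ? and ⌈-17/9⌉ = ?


-17/9 = -1.8889
floor = -2
ceil = -1

floor = -2, ceil = -1


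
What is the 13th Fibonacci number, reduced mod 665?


F(k) mod 665 for k=1..13:
1, 1, 2, 3, 5, 8, 13, 21, 34, 55, 89, 144, 233
F(13) mod 665 = 233


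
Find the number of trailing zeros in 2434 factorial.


floor(2434/5) = 486
floor(2434/25) = 97
floor(2434/125) = 19
floor(2434/625) = 3
Total = 605

605 trailing zeros


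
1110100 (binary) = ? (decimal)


1110100 (base 2) = 116 (decimal)
116 (decimal) = 116 (base 10)


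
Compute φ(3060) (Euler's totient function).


3060 = 2^2 × 3^2 × 5 × 17
Prime factors: 2, 3, 5, 17
φ(3060) = 3060 × (1-1/2) × (1-1/3) × (1-1/5) × (1-1/17)
= 3060 × 1/2 × 2/3 × 4/5 × 16/17 = 768

φ(3060) = 768


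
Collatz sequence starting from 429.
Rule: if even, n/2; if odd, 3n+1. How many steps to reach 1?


429 → 1288 → 644 → 322 → 161 → 484 → 242 → 121 → 364 → 182 → 91 → 274 → 137 → 412 → 206 → 103 → 310 → 155 → 466 → 233 → 700 → 350 → 175 → 526 → 263 → 790 → 395 → 1186 → 593 → 1780 → 890 → 445 → 1336 → 668 → 334 → 167 → 502 → 251 → 754 → 377 → 1132 → 566 → 283 → 850 → 425 → 1276 → 638 → 319 → 958 → 479 → 1438 → 719 → 2158 → 1079 → 3238 → 1619 → 4858 → 2429 → 7288 → 3644 → 1822 → 911 → 2734 → 1367 → 4102 → 2051 → 6154 → 3077 → 9232 → 4616 → 2308 → 1154 → 577 → 1732 → 866 → 433 → 1300 → 650 → 325 → 976 → 488 → 244 → 122 → 61 → 184 → 92 → 46 → 23 → 70 → 35 → 106 → 53 → 160 → 80 → 40 → 20 → 10 → 5 → 16 → 8 → 4 → 2 → 1
Total steps = 102

102 steps


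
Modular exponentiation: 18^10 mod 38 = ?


18^1 mod 38 = 18
18^2 mod 38 = 20
18^3 mod 38 = 18
18^4 mod 38 = 20
18^5 mod 38 = 18
18^6 mod 38 = 20
18^7 mod 38 = 18
18^8 mod 38 = 20
18^9 mod 38 = 18
18^10 mod 38 = 20


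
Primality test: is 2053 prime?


Check divisors up to sqrt(2053) = 45.3100
No divisors found.
2053 is prime.

Yes, 2053 is prime


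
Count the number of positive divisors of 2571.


2571 = 3^1 × 857^1
d(2571) = (1+1) × (1+1) = 4

4 divisors


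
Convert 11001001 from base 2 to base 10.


11001001 (base 2) = 201 (decimal)
201 (decimal) = 201 (base 10)


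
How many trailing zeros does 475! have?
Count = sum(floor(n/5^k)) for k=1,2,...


floor(475/5) = 95
floor(475/25) = 19
floor(475/125) = 3
Total = 117

117 trailing zeros


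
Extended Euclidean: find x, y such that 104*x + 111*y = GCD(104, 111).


Tabular extended Euclidean (each row: r = 104*s + 111*t):
r=104, s=1, t=0
r=111, s=0, t=1
q=0: r=104, s=1, t=0   [104*(1) + 111*(0) = 104]
q=1: r=7, s=-1, t=1   [104*(-1) + 111*(1) = 7]
q=14: r=6, s=15, t=-14   [104*(15) + 111*(-14) = 6]
q=1: r=1, s=-16, t=15   [104*(-16) + 111*(15) = 1]
q=6: r=0, s=111, t=-104   [104*(111) + 111*(-104) = 0]
GCD = 1; from the row with r=1: x=-16, y=15
Check: 104*(-16) + 111*(15) = -1664 + 1665 = 1

GCD = 1, x = -16, y = 15


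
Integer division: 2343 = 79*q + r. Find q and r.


2343 = 79 * 29 + 52
Check: 2291 + 52 = 2343

q = 29, r = 52


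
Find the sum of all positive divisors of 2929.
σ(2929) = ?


Divisors of 2929: 1, 29, 101, 2929
Sum = 1 + 29 + 101 + 2929 = 3060

σ(2929) = 3060


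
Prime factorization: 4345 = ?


4345 / 5 = 869
869 / 11 = 79
79 / 79 = 1
4345 = 5 × 11 × 79


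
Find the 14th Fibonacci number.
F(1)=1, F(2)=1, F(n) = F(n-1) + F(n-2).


Sequence: 1, 1, 2, 3, 5, 8, 13, 21, 34, 55, 89, 144, 233, 377
F(14) = 377


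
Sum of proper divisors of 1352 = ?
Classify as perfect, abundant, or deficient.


Proper divisors: 1, 2, 4, 8, 13, 26, 52, 104, 169, 338, 676
Sum = 1 + 2 + 4 + 8 + 13 + 26 + 52 + 104 + 169 + 338 + 676 = 1393
1393 > 1352 → abundant

s(1352) = 1393 (abundant)


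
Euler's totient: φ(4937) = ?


4937 = 4937
Prime factors: 4937
φ(4937) = 4937 × (1-1/4937)
= 4937 × 4936/4937 = 4936

φ(4937) = 4936


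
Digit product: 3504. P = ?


3 × 5 × 0 × 4 = 0


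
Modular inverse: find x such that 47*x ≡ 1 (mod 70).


Use the extended Euclidean algorithm on (70, 47); each row r = 70*s + 47*t:
r=70, s=1, t=0
r=47, s=0, t=1
q=1: r=23, s=1, t=-1   [70*(1) + 47*(-1) = 23]
q=2: r=1, s=-2, t=3   [70*(-2) + 47*(3) = 1]
q=23: r=0, s=47, t=-70   [70*(47) + 47*(-70) = 0]
GCD = 1 with t = 3, so 47*(3) ≡ 1 (mod 70)
Inverse = 3 mod 70 = 3
Check: 47 * 3 = 141 ≡ 1 (mod 70)

47^(-1) ≡ 3 (mod 70)


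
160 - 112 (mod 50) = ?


160 - 112 = 48
48 mod 50 = 48


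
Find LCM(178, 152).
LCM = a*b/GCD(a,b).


GCD(178, 152) = 2
LCM = 178*152/2 = 27056/2 = 13528

LCM = 13528


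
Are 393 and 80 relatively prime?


Euclidean algorithm:
393 = 4 * 80 + 73
80 = 1 * 73 + 7
73 = 10 * 7 + 3
7 = 2 * 3 + 1
3 = 3 * 1 + 0
GCD(393, 80) = 1

Yes, coprime (GCD = 1)


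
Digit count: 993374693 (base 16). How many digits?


993374693 in base 16 = 3B35B1E5
Number of digits = 8

8 digits (base 16)


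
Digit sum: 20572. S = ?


2 + 0 + 5 + 7 + 2 = 16


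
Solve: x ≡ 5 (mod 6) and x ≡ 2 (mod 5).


M = 6*5 = 30
M1 = M/6 = 5, M2 = M/5 = 6
M1^(-1) mod 6 = 5, M2^(-1) mod 5 = 1
x = 5*5*5 + 2*6*1 = 137
137 mod 30 = 17
Check: 17 mod 6 = 5 ✓, 17 mod 5 = 2 ✓

x ≡ 17 (mod 30)


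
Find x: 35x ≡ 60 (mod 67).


GCD(35, 67) = 1, unique solution
a^(-1) mod 67 = 23
x = 23 * 60 mod 67 = 40

x ≡ 40 (mod 67)


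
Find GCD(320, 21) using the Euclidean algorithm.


320 = 15 * 21 + 5
21 = 4 * 5 + 1
5 = 5 * 1 + 0
GCD = 1


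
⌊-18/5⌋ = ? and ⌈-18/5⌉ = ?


-18/5 = -3.6000
floor = -4
ceil = -3

floor = -4, ceil = -3


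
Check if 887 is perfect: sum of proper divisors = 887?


Proper divisors of 887: 1
Sum = 1 = 1

No, 887 is not perfect (1 ≠ 887)


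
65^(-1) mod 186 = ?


Use the extended Euclidean algorithm on (186, 65); each row r = 186*s + 65*t:
r=186, s=1, t=0
r=65, s=0, t=1
q=2: r=56, s=1, t=-2   [186*(1) + 65*(-2) = 56]
q=1: r=9, s=-1, t=3   [186*(-1) + 65*(3) = 9]
q=6: r=2, s=7, t=-20   [186*(7) + 65*(-20) = 2]
q=4: r=1, s=-29, t=83   [186*(-29) + 65*(83) = 1]
q=2: r=0, s=65, t=-186   [186*(65) + 65*(-186) = 0]
GCD = 1 with t = 83, so 65*(83) ≡ 1 (mod 186)
Inverse = 83 mod 186 = 83
Check: 65 * 83 = 5395 ≡ 1 (mod 186)

65^(-1) ≡ 83 (mod 186)


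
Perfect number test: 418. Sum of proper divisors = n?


Proper divisors of 418: 1, 2, 11, 19, 22, 38, 209
Sum = 1 + 2 + 11 + 19 + 22 + 38 + 209 = 302

No, 418 is not perfect (302 ≠ 418)


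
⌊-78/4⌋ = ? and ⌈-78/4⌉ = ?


-78/4 = -19.5000
floor = -20
ceil = -19

floor = -20, ceil = -19


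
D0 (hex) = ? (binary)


D0 (base 16) = 208 (decimal)
208 (decimal) = 11010000 (base 2)


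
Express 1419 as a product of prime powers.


1419 / 3 = 473
473 / 11 = 43
43 / 43 = 1
1419 = 3 × 11 × 43


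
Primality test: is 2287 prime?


Check divisors up to sqrt(2287) = 47.8226
No divisors found.
2287 is prime.

Yes, 2287 is prime


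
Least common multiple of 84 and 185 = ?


GCD(84, 185) = 1
LCM = 84*185/1 = 15540/1 = 15540

LCM = 15540


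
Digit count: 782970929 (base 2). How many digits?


782970929 in base 2 = 101110101010110011000000110001
Number of digits = 30

30 digits (base 2)


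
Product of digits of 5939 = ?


5 × 9 × 3 × 9 = 1215


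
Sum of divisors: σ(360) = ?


Divisors of 360: 1, 2, 3, 4, 5, 6, 8, 9, 10, 12, 15, 18, 20, 24, 30, 36, 40, 45, 60, 72, 90, 120, 180, 360
Sum = 1 + 2 + 3 + 4 + 5 + 6 + 8 + 9 + 10 + 12 + 15 + 18 + 20 + 24 + 30 + 36 + 40 + 45 + 60 + 72 + 90 + 120 + 180 + 360 = 1170

σ(360) = 1170


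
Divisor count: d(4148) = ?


4148 = 2^2 × 17^1 × 61^1
d(4148) = (2+1) × (1+1) × (1+1) = 12

12 divisors


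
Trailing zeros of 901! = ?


floor(901/5) = 180
floor(901/25) = 36
floor(901/125) = 7
floor(901/625) = 1
Total = 224

224 trailing zeros


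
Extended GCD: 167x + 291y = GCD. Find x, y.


Tabular extended Euclidean (each row: r = 167*s + 291*t):
r=167, s=1, t=0
r=291, s=0, t=1
q=0: r=167, s=1, t=0   [167*(1) + 291*(0) = 167]
q=1: r=124, s=-1, t=1   [167*(-1) + 291*(1) = 124]
q=1: r=43, s=2, t=-1   [167*(2) + 291*(-1) = 43]
q=2: r=38, s=-5, t=3   [167*(-5) + 291*(3) = 38]
q=1: r=5, s=7, t=-4   [167*(7) + 291*(-4) = 5]
q=7: r=3, s=-54, t=31   [167*(-54) + 291*(31) = 3]
q=1: r=2, s=61, t=-35   [167*(61) + 291*(-35) = 2]
q=1: r=1, s=-115, t=66   [167*(-115) + 291*(66) = 1]
q=2: r=0, s=291, t=-167   [167*(291) + 291*(-167) = 0]
GCD = 1; from the row with r=1: x=-115, y=66
Check: 167*(-115) + 291*(66) = -19205 + 19206 = 1

GCD = 1, x = -115, y = 66


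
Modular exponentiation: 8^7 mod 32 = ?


8^1 mod 32 = 8
8^2 mod 32 = 0
8^3 mod 32 = 0
8^4 mod 32 = 0
8^5 mod 32 = 0
8^6 mod 32 = 0
8^7 mod 32 = 0


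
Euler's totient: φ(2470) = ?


2470 = 2 × 5 × 13 × 19
Prime factors: 2, 5, 13, 19
φ(2470) = 2470 × (1-1/2) × (1-1/5) × (1-1/13) × (1-1/19)
= 2470 × 1/2 × 4/5 × 12/13 × 18/19 = 864

φ(2470) = 864


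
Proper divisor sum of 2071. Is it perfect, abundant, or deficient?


Proper divisors: 1, 19, 109
Sum = 1 + 19 + 109 = 129
129 < 2071 → deficient

s(2071) = 129 (deficient)


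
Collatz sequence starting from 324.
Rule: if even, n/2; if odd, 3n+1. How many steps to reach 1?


324 → 162 → 81 → 244 → 122 → 61 → 184 → 92 → 46 → 23 → 70 → 35 → 106 → 53 → 160 → 80 → 40 → 20 → 10 → 5 → 16 → 8 → 4 → 2 → 1
Total steps = 24

24 steps


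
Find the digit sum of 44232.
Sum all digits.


4 + 4 + 2 + 3 + 2 = 15


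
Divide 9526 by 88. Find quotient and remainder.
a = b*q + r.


9526 = 88 * 108 + 22
Check: 9504 + 22 = 9526

q = 108, r = 22


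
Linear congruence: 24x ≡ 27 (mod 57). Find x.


GCD(24, 57) = 3 divides 27
Divide: 8x ≡ 9 (mod 19)
x ≡ 13 (mod 19)


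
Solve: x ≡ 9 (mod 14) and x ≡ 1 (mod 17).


M = 14*17 = 238
M1 = M/14 = 17, M2 = M/17 = 14
M1^(-1) mod 14 = 5, M2^(-1) mod 17 = 11
x = 9*17*5 + 1*14*11 = 919
919 mod 238 = 205
Check: 205 mod 14 = 9 ✓, 205 mod 17 = 1 ✓

x ≡ 205 (mod 238)


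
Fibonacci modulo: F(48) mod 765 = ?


F(k) mod 765 for k=1..48:
1, 1, 2, 3, 5, 8, 13, 21, 34, 55, 89, 144, 233, 377, 610, 222, 67, 289, 356, 645, 236, 116, 352, 468, 55, 523, 578, 336, 149, 485, 634, 354, 223, 577, 35, 612, 647, 494, 376, 105, 481, 586, 302, 123, 425, 548, 208, 756
F(48) mod 765 = 756


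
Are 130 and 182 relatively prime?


Euclidean algorithm:
182 = 1 * 130 + 52
130 = 2 * 52 + 26
52 = 2 * 26 + 0
GCD(130, 182) = 26

No, not coprime (GCD = 26)


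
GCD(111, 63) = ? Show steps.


111 = 1 * 63 + 48
63 = 1 * 48 + 15
48 = 3 * 15 + 3
15 = 5 * 3 + 0
GCD = 3


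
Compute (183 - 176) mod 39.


183 - 176 = 7
7 mod 39 = 7


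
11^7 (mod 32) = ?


11^1 mod 32 = 11
11^2 mod 32 = 25
11^3 mod 32 = 19
11^4 mod 32 = 17
11^5 mod 32 = 27
11^6 mod 32 = 9
11^7 mod 32 = 3


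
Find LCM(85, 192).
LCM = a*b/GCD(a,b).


GCD(85, 192) = 1
LCM = 85*192/1 = 16320/1 = 16320

LCM = 16320


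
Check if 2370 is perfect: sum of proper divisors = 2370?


Proper divisors of 2370: 1, 2, 3, 5, 6, 10, 15, 30, 79, 158, 237, 395, 474, 790, 1185
Sum = 1 + 2 + 3 + 5 + 6 + 10 + 15 + 30 + 79 + 158 + 237 + 395 + 474 + 790 + 1185 = 3390

No, 2370 is not perfect (3390 ≠ 2370)


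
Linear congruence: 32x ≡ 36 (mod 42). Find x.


GCD(32, 42) = 2 divides 36
Divide: 16x ≡ 18 (mod 21)
x ≡ 9 (mod 21)


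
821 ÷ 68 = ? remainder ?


821 = 68 * 12 + 5
Check: 816 + 5 = 821

q = 12, r = 5


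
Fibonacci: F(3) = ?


Sequence: 1, 1, 2
F(3) = 2


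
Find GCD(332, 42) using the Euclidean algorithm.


332 = 7 * 42 + 38
42 = 1 * 38 + 4
38 = 9 * 4 + 2
4 = 2 * 2 + 0
GCD = 2


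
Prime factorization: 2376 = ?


2376 / 2 = 1188
1188 / 2 = 594
594 / 2 = 297
297 / 3 = 99
99 / 3 = 33
33 / 3 = 11
11 / 11 = 1
2376 = 2^3 × 3^3 × 11
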